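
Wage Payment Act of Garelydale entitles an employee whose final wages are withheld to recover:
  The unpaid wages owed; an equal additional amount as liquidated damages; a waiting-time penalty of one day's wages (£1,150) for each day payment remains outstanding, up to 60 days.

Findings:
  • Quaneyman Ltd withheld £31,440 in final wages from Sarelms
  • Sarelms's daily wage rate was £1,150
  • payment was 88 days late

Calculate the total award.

Total award: £131,880

Liquidated damages (equal amount): £31,440
Penalty days: min(88, 60) = 60
Waiting-time penalty: 60 × £1,150 = £69,000
Total award: £31,440 + £31,440 + £69,000 = £131,880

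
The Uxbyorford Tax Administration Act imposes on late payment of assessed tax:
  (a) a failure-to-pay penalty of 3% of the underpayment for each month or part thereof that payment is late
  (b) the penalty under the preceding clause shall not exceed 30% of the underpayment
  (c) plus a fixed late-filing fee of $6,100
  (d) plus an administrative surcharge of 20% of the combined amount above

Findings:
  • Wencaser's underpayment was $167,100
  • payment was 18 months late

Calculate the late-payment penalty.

Accrued rate: 3% × 18 = 54%, capped at 30% → 30%
Failure-to-pay penalty: 30% of $167,100 = $50,130
Penalty before surcharge: $50,130 + $6,100 = $56,230
Administrative surcharge: 20% of $56,230 = $11,246
Total penalty: $56,230 + $11,246 = $67,476

$67,476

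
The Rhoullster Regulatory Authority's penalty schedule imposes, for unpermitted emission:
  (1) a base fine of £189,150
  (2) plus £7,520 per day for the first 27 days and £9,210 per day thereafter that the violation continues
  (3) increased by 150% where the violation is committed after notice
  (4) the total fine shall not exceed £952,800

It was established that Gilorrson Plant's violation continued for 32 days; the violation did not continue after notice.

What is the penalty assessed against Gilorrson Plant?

First 27 days: 27 × £7,520 = £203,040
Remaining days: (32 − 27) × £9,210 = £46,050
Per-day component: £203,040 + £46,050 = £249,090
Base plus per-day: £189,150 + £249,090 = £438,240
The violation did not continue after notice: no 150% increase.
Cap at £952,800: £438,240 is within the cap, no reduction.

£438,240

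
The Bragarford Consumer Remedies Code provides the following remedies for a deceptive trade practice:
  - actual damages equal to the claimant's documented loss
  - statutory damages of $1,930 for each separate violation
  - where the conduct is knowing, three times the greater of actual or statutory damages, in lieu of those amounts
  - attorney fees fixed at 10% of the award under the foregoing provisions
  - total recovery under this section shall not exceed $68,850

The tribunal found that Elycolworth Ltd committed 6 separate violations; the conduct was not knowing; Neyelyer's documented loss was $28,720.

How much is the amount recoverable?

$44,330

Statutory damages: 6 × $1,930 = $11,580
Conduct not knowing: the in-lieu enhancement does not apply.
Actual plus statutory damages: $28,720 + $11,580 = $40,300
Attorney fees: 10% of $40,300 = $4,030
Total before cap: $40,300 + $4,030 = $44,330
Cap at $68,850: $44,330 is within the cap, no reduction.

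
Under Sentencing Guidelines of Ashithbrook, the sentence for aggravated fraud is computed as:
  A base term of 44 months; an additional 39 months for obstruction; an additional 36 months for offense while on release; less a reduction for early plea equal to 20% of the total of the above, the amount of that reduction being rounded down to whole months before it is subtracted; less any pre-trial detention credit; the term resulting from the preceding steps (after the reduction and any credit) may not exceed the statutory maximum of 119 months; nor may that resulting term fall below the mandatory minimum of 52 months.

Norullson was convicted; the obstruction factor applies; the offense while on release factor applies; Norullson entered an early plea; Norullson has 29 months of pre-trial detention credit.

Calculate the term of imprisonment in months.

67 months

Obstruction enhancement: +39 months
Offense while on release enhancement: +36 months
Adjusted term: 44 months + 39 months + 36 months = 119 months
Early plea reduction: 20% of 119 months = 23 months (rounded down)
After reduction: 119 − 23 = 96 months
Less pre-trial detention credit: 96 months − 29 months = 67 months
Cap at 119 months: 67 months is within the cap, no reduction.
Minimum 52 months: 67 months meets the minimum, no increase.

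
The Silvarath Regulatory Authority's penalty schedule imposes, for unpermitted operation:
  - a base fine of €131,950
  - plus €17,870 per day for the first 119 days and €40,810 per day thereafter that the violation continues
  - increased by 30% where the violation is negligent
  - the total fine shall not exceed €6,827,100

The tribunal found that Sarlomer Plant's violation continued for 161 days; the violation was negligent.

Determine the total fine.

First 119 days: 119 × €17,870 = €2,126,530
Remaining days: (161 − 119) × €40,810 = €1,714,020
Per-day component: €2,126,530 + €1,714,020 = €3,840,550
Base plus per-day: €131,950 + €3,840,550 = €3,972,500
Enhancement: 30% of €3,972,500 = €1,191,750
Enhanced fine: €3,972,500 + €1,191,750 = €5,164,250
Cap at €6,827,100: €5,164,250 is within the cap, no reduction.

€5,164,250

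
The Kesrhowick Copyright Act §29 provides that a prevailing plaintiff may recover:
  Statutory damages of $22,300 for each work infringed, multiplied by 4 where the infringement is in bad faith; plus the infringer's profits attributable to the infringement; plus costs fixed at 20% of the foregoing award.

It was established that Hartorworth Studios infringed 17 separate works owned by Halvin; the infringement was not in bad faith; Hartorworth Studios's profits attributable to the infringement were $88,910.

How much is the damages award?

Statutory damages: 17 × $22,300 = $379,100
Infringement not in bad faith: no ×4 enhancement.
Combined award: $379,100 + $88,910 = $468,010
Costs: 20% of $468,010 = $93,602
Award plus costs: $468,010 + $93,602 = $561,612

$561,612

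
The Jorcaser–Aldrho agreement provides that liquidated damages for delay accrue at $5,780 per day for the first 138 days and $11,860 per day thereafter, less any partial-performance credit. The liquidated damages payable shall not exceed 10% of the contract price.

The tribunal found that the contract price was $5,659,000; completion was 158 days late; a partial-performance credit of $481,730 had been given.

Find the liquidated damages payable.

$553,110

First 138 days: 138 × $5,780 = $797,640
Remaining days: (158 − 138) × $11,860 = $237,200
Accrued per-day damages: $797,640 + $237,200 = $1,034,840
Less partial-performance credit: $1,034,840 − $481,730 = $553,110
Cap: 10% of $5,659,000 = $565,900
Cap at $565,900: $553,110 is within the cap, no reduction.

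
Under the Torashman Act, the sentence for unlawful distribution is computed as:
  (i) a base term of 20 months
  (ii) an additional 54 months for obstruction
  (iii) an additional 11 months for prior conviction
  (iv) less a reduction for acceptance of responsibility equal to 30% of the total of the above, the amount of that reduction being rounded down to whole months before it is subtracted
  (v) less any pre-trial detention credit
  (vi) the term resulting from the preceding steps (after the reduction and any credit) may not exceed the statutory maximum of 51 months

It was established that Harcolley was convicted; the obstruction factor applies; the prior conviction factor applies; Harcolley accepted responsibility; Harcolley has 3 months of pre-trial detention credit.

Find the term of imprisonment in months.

Sentence: 51 months

Obstruction enhancement: +54 months
Prior conviction enhancement: +11 months
Adjusted term: 20 months + 54 months + 11 months = 85 months
Acceptance of responsibility reduction: 30% of 85 months = 25 months (rounded down)
After reduction: 85 − 25 = 60 months
Less pre-trial detention credit: 60 months − 3 months = 57 months
Cap at 51 months: 57 months exceeds the cap → 51 months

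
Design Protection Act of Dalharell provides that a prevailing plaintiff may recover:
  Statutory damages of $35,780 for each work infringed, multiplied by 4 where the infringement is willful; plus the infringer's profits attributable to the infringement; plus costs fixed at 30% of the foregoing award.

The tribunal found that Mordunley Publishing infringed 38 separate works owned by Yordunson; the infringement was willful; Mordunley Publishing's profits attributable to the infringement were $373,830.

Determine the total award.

$7,556,107

Statutory damages: 38 × $35,780 = $1,359,640
Multiplied by 4: 4 × $1,359,640 = $5,438,560
Combined award: $5,438,560 + $373,830 = $5,812,390
Costs: 30% of $5,812,390 = $1,743,717
Award plus costs: $5,812,390 + $1,743,717 = $7,556,107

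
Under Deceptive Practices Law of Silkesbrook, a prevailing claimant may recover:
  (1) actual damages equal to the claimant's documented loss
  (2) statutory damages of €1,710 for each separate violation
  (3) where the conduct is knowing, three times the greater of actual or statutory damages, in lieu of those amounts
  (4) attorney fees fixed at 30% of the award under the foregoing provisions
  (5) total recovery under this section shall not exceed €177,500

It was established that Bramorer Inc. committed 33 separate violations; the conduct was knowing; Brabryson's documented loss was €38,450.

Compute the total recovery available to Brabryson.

Statutory damages: 33 × €1,710 = €56,430
Greater of actual damages (€38,450) or statutory damages (€56,430): €56,430
Trebled: 3 × €56,430 = €169,290
Attorney fees: 30% of €169,290 = €50,787
Total before cap: €169,290 + €50,787 = €220,077
Cap at €177,500: €220,077 exceeds the cap → €177,500

€177,500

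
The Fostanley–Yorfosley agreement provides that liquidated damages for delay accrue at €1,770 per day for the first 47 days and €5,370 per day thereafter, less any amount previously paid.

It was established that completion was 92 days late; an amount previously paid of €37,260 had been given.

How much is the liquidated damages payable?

First 47 days: 47 × €1,770 = €83,190
Remaining days: (92 − 47) × €5,370 = €241,650
Accrued per-day damages: €83,190 + €241,650 = €324,840
Less amount previously paid: €324,840 − €37,260 = €287,580

Liquidated damages: €287,580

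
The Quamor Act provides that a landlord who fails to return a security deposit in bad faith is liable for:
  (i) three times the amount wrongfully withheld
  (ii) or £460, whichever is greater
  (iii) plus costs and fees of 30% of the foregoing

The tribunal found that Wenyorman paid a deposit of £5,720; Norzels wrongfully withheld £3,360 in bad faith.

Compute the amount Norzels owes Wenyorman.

Trebled: 3 × £3,360 = £10,080
Minimum £460: £10,080 meets the minimum, no increase.
Costs and fees: 30% of £10,080 = £3,024
Total recovery: £10,080 + £3,024 = £13,104

Recovery: £13,104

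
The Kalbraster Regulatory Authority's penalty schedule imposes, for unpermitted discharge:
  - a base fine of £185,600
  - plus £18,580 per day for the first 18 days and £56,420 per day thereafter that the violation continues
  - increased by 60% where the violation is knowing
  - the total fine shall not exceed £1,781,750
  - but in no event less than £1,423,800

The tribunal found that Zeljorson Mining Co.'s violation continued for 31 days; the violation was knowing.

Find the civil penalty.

£1,781,750

First 18 days: 18 × £18,580 = £334,440
Remaining days: (31 − 18) × £56,420 = £733,460
Per-day component: £334,440 + £733,460 = £1,067,900
Base plus per-day: £185,600 + £1,067,900 = £1,253,500
Enhancement: 60% of £1,253,500 = £752,100
Enhanced fine: £1,253,500 + £752,100 = £2,005,600
Cap at £1,781,750: £2,005,600 exceeds the cap → £1,781,750
Minimum £1,423,800: £1,781,750 meets the minimum, no increase.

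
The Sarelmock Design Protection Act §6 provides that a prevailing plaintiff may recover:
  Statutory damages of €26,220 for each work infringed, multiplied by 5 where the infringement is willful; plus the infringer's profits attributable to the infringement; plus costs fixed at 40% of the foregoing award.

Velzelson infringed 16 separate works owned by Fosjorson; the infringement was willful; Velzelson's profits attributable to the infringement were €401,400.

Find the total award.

Statutory damages: 16 × €26,220 = €419,520
Multiplied by 5: 5 × €419,520 = €2,097,600
Combined award: €2,097,600 + €401,400 = €2,499,000
Costs: 40% of €2,499,000 = €999,600
Award plus costs: €2,499,000 + €999,600 = €3,498,600

€3,498,600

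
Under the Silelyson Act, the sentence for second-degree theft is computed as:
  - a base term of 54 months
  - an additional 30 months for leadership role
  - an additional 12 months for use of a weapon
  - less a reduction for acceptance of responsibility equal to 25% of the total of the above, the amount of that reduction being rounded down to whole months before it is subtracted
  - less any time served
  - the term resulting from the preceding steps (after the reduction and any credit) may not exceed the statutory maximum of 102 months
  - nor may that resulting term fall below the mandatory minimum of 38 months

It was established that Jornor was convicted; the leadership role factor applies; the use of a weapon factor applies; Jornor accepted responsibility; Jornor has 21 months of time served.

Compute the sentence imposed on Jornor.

Leadership role enhancement: +30 months
Use of a weapon enhancement: +12 months
Adjusted term: 54 months + 30 months + 12 months = 96 months
Acceptance of responsibility reduction: 25% of 96 months = 24 months (rounded down)
After reduction: 96 − 24 = 72 months
Less time served: 72 months − 21 months = 51 months
Cap at 102 months: 51 months is within the cap, no reduction.
Minimum 38 months: 51 months meets the minimum, no increase.

51 months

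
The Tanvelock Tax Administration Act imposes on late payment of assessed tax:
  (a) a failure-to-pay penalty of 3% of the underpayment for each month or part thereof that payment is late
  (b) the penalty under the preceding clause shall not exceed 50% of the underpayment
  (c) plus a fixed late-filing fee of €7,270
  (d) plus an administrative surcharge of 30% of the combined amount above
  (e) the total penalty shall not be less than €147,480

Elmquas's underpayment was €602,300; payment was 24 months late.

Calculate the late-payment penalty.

€400,946

Accrued rate: 3% × 24 = 72%, capped at 50% → 50%
Failure-to-pay penalty: 50% of €602,300 = €301,150
Penalty before surcharge: €301,150 + €7,270 = €308,420
Administrative surcharge: 30% of €308,420 = €92,526
Total penalty: €308,420 + €92,526 = €400,946
Minimum €147,480: €400,946 meets the minimum, no increase.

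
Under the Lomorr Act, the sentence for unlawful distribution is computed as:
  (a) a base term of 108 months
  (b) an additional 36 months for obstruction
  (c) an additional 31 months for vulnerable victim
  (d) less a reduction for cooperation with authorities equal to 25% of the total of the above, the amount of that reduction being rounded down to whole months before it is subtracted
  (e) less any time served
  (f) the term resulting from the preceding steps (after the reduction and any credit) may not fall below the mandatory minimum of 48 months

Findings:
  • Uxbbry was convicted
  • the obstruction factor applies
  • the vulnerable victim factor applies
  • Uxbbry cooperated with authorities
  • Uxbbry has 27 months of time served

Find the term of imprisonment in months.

Obstruction enhancement: +36 months
Vulnerable victim enhancement: +31 months
Adjusted term: 108 months + 36 months + 31 months = 175 months
Cooperation with authorities reduction: 25% of 175 months = 43 months (rounded down)
After reduction: 175 − 43 = 132 months
Less time served: 132 months − 27 months = 105 months
Minimum 48 months: 105 months meets the minimum, no increase.

105 months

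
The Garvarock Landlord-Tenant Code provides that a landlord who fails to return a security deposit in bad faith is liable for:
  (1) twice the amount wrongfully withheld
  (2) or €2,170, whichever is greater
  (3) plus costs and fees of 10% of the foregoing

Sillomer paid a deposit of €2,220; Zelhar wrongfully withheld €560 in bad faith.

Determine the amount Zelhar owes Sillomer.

€2,387

Doubled: 2 × €560 = €1,120
Minimum €2,170: €1,120 is below the minimum → €2,170
Costs and fees: 10% of €2,170 = €217
Total recovery: €2,170 + €217 = €2,387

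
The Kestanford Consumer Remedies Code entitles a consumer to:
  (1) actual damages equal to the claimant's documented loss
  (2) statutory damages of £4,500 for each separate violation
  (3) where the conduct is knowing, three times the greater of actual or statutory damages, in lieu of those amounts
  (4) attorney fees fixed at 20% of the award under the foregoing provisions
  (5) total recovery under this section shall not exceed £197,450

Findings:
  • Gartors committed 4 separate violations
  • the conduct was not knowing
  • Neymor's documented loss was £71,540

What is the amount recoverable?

£107,448

Statutory damages: 4 × £4,500 = £18,000
Conduct not knowing: the in-lieu enhancement does not apply.
Actual plus statutory damages: £71,540 + £18,000 = £89,540
Attorney fees: 20% of £89,540 = £17,908
Total before cap: £89,540 + £17,908 = £107,448
Cap at £197,450: £107,448 is within the cap, no reduction.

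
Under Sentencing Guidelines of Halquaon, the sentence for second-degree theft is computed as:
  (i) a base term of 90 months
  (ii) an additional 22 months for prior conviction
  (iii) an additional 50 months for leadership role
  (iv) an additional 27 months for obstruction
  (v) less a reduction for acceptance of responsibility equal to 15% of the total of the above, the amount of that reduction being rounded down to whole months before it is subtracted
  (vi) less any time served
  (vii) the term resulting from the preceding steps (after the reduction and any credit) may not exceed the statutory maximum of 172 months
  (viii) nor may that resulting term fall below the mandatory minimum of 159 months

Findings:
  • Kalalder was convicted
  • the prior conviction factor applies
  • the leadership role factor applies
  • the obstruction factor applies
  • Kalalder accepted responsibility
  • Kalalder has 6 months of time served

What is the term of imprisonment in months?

159 months

Prior conviction enhancement: +22 months
Leadership role enhancement: +50 months
Obstruction enhancement: +27 months
Adjusted term: 90 months + 22 months + 50 months + 27 months = 189 months
Acceptance of responsibility reduction: 15% of 189 months = 28 months (rounded down)
After reduction: 189 − 28 = 161 months
Less time served: 161 months − 6 months = 155 months
Cap at 172 months: 155 months is within the cap, no reduction.
Minimum 159 months: 155 months is below the minimum → 159 months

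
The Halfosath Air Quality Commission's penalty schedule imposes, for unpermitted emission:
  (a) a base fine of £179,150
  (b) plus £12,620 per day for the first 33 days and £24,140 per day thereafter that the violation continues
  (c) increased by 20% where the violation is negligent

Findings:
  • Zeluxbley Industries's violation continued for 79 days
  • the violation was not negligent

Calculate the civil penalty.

£1,706,050

First 33 days: 33 × £12,620 = £416,460
Remaining days: (79 − 33) × £24,140 = £1,110,440
Per-day component: £416,460 + £1,110,440 = £1,526,900
Base plus per-day: £179,150 + £1,526,900 = £1,706,050
The violation was not negligent: no 20% increase.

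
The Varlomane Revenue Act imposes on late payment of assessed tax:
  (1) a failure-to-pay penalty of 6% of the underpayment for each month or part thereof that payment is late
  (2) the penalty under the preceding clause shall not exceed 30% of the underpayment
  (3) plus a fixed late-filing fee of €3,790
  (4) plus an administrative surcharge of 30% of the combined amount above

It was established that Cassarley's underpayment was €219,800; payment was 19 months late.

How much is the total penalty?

€90,649

Accrued rate: 6% × 19 = 114%, capped at 30% → 30%
Failure-to-pay penalty: 30% of €219,800 = €65,940
Penalty before surcharge: €65,940 + €3,790 = €69,730
Administrative surcharge: 30% of €69,730 = €20,919
Total penalty: €69,730 + €20,919 = €90,649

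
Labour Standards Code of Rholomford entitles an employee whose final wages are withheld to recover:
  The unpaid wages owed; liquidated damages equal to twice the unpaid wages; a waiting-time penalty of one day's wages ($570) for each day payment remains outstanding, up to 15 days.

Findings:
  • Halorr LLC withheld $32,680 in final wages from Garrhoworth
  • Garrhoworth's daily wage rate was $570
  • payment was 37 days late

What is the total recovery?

$106,590

Doubled: 2 × $32,680 = $65,360
Penalty days: min(37, 15) = 15
Waiting-time penalty: 15 × $570 = $8,550
Total award: $32,680 + $65,360 + $8,550 = $106,590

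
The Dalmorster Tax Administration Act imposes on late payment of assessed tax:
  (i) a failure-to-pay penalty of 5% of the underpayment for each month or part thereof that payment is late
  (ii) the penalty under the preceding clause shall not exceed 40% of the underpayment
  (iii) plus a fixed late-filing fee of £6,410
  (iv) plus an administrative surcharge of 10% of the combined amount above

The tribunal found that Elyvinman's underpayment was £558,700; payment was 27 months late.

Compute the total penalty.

£252,879

Accrued rate: 5% × 27 = 135%, capped at 40% → 40%
Failure-to-pay penalty: 40% of £558,700 = £223,480
Penalty before surcharge: £223,480 + £6,410 = £229,890
Administrative surcharge: 10% of £229,890 = £22,989
Total penalty: £229,890 + £22,989 = £252,879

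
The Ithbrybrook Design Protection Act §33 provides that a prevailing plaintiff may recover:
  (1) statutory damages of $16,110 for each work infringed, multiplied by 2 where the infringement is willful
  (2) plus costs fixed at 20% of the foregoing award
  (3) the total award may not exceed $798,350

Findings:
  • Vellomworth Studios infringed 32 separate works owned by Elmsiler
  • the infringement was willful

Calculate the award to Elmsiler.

$798,350

Statutory damages: 32 × $16,110 = $515,520
Doubled: 2 × $515,520 = $1,031,040
Costs: 20% of $1,031,040 = $206,208
Award plus costs: $1,031,040 + $206,208 = $1,237,248
Cap at $798,350: $1,237,248 exceeds the cap → $798,350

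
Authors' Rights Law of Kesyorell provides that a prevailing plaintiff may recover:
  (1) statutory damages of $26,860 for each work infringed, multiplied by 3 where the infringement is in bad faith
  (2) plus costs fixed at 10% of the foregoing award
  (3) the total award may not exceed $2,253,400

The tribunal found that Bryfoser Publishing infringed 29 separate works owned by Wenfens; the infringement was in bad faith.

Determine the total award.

$2,253,400

Statutory damages: 29 × $26,860 = $778,940
Trebled: 3 × $778,940 = $2,336,820
Costs: 10% of $2,336,820 = $233,682
Award plus costs: $2,336,820 + $233,682 = $2,570,502
Cap at $2,253,400: $2,570,502 exceeds the cap → $2,253,400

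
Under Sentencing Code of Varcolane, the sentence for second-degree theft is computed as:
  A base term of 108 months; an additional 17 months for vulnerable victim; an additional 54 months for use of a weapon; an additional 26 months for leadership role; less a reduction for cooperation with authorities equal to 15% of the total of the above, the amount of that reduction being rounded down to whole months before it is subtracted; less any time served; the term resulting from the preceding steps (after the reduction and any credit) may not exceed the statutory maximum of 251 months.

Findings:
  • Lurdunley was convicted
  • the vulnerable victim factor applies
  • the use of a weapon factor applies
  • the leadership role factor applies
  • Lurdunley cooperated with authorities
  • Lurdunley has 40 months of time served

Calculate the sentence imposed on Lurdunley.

Vulnerable victim enhancement: +17 months
Use of a weapon enhancement: +54 months
Leadership role enhancement: +26 months
Adjusted term: 108 months + 17 months + 54 months + 26 months = 205 months
Cooperation with authorities reduction: 15% of 205 months = 30 months (rounded down)
After reduction: 205 − 30 = 175 months
Less time served: 175 months − 40 months = 135 months
Cap at 251 months: 135 months is within the cap, no reduction.

135 months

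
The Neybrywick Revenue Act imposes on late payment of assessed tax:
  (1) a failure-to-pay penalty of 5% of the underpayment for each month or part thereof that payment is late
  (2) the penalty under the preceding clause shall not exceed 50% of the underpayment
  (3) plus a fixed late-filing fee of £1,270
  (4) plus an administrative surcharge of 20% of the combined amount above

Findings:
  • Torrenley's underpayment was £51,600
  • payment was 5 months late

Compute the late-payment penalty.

£17,004

Accrued rate: 5% × 5 = 25%, capped at 50% → 25%
Failure-to-pay penalty: 25% of £51,600 = £12,900
Penalty before surcharge: £12,900 + £1,270 = £14,170
Administrative surcharge: 20% of £14,170 = £2,834
Total penalty: £14,170 + £2,834 = £17,004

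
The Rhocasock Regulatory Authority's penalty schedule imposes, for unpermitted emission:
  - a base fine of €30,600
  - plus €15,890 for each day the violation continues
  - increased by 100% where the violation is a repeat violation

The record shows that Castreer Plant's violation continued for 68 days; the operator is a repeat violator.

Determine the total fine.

Per-day component: 68 × €15,890 = €1,080,520
Base plus per-day: €30,600 + €1,080,520 = €1,111,120
Enhancement: 100% of €1,111,120 = €1,111,120
Enhanced fine: €1,111,120 + €1,111,120 = €2,222,240

Civil penalty: €2,222,240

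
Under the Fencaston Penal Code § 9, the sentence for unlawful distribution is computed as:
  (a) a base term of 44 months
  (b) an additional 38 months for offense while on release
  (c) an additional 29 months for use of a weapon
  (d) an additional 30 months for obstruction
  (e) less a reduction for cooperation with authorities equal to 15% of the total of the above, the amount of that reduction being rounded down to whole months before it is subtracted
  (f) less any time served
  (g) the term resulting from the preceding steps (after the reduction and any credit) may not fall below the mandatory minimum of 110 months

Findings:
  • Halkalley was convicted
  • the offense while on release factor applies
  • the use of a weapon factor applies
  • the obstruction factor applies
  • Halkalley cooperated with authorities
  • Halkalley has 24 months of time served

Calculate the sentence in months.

Sentence: 110 months

Offense while on release enhancement: +38 months
Use of a weapon enhancement: +29 months
Obstruction enhancement: +30 months
Adjusted term: 44 months + 38 months + 29 months + 30 months = 141 months
Cooperation with authorities reduction: 15% of 141 months = 21 months (rounded down)
After reduction: 141 − 21 = 120 months
Less time served: 120 months − 24 months = 96 months
Minimum 110 months: 96 months is below the minimum → 110 months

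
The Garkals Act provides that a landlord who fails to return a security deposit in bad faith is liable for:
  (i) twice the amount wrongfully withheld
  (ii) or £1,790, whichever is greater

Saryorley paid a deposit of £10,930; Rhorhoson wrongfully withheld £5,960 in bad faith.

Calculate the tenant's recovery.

£11,920

Doubled: 2 × £5,960 = £11,920
Minimum £1,790: £11,920 meets the minimum, no increase.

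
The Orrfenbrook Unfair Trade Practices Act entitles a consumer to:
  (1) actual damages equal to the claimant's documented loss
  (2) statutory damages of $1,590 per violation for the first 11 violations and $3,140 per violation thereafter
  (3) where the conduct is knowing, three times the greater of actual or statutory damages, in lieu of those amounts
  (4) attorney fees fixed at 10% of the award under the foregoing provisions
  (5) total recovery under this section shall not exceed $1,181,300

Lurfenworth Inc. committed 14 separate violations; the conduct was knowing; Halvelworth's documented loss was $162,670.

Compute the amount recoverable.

$536,811

First 11 violations: 11 × $1,590 = $17,490
Remaining violations: (14 − 11) × $3,140 = $9,420
Statutory damages: $17,490 + $9,420 = $26,910
Greater of actual damages ($162,670) or statutory damages ($26,910): $162,670
Trebled: 3 × $162,670 = $488,010
Attorney fees: 10% of $488,010 = $48,801
Total before cap: $488,010 + $48,801 = $536,811
Cap at $1,181,300: $536,811 is within the cap, no reduction.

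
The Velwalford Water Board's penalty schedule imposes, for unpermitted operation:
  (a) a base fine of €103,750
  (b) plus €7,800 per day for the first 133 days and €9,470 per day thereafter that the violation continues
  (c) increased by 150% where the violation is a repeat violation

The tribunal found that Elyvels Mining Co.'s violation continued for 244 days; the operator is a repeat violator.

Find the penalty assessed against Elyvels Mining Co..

€5,480,800

First 133 days: 133 × €7,800 = €1,037,400
Remaining days: (244 − 133) × €9,470 = €1,051,170
Per-day component: €1,037,400 + €1,051,170 = €2,088,570
Base plus per-day: €103,750 + €2,088,570 = €2,192,320
Enhancement: 150% of €2,192,320 = €3,288,480
Enhanced fine: €2,192,320 + €3,288,480 = €5,480,800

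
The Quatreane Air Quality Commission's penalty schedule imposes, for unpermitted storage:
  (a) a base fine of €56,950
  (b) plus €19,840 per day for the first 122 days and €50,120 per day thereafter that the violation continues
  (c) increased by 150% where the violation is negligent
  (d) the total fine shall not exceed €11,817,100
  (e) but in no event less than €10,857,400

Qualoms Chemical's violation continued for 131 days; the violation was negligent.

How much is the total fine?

First 122 days: 122 × €19,840 = €2,420,480
Remaining days: (131 − 122) × €50,120 = €451,080
Per-day component: €2,420,480 + €451,080 = €2,871,560
Base plus per-day: €56,950 + €2,871,560 = €2,928,510
Enhancement: 150% of €2,928,510 = €4,392,765
Enhanced fine: €2,928,510 + €4,392,765 = €7,321,275
Cap at €11,817,100: €7,321,275 is within the cap, no reduction.
Minimum €10,857,400: €7,321,275 is below the minimum → €10,857,400

€10,857,400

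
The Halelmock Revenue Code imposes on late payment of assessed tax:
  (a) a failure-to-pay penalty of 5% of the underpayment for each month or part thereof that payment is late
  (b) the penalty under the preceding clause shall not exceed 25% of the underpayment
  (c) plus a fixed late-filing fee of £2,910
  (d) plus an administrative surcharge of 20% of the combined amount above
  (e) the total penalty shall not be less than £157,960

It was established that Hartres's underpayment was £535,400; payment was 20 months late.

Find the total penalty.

Accrued rate: 5% × 20 = 100%, capped at 25% → 25%
Failure-to-pay penalty: 25% of £535,400 = £133,850
Penalty before surcharge: £133,850 + £2,910 = £136,760
Administrative surcharge: 20% of £136,760 = £27,352
Total penalty: £136,760 + £27,352 = £164,112
Minimum £157,960: £164,112 meets the minimum, no increase.

£164,112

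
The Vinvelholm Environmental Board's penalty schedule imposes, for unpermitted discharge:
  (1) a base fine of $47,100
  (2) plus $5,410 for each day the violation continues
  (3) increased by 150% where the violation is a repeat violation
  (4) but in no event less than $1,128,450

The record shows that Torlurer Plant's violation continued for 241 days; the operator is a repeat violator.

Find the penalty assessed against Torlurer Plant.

$3,377,275

Per-day component: 241 × $5,410 = $1,303,810
Base plus per-day: $47,100 + $1,303,810 = $1,350,910
Enhancement: 150% of $1,350,910 = $2,026,365
Enhanced fine: $1,350,910 + $2,026,365 = $3,377,275
Minimum $1,128,450: $3,377,275 meets the minimum, no increase.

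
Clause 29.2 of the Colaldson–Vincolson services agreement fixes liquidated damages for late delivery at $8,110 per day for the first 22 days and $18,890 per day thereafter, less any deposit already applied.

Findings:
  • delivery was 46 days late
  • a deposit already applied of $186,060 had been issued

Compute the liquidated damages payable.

First 22 days: 22 × $8,110 = $178,420
Remaining days: (46 − 22) × $18,890 = $453,360
Accrued per-day damages: $178,420 + $453,360 = $631,780
Less deposit already applied: $631,780 − $186,060 = $445,720

$445,720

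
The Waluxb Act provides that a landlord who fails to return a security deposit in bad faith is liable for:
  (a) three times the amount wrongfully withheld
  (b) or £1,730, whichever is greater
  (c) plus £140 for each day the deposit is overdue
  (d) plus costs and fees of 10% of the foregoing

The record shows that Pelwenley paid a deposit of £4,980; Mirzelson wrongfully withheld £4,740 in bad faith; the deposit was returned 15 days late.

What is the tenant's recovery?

Trebled: 3 × £4,740 = £14,220
Minimum £1,730: £14,220 meets the minimum, no increase.
Late-return penalty: 15 × £140 = £2,100
Damages plus late penalty: £14,220 + £2,100 = £16,320
Costs and fees: 10% of £16,320 = £1,632
Total recovery: £16,320 + £1,632 = £17,952

£17,952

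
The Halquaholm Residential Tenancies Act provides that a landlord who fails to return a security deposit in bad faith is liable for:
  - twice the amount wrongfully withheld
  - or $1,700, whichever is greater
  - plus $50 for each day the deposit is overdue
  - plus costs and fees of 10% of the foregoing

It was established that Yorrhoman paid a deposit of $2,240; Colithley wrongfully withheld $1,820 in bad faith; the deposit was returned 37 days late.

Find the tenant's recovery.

Doubled: 2 × $1,820 = $3,640
Minimum $1,700: $3,640 meets the minimum, no increase.
Late-return penalty: 37 × $50 = $1,850
Damages plus late penalty: $3,640 + $1,850 = $5,490
Costs and fees: 10% of $5,490 = $549
Total recovery: $5,490 + $549 = $6,039

Recovery: $6,039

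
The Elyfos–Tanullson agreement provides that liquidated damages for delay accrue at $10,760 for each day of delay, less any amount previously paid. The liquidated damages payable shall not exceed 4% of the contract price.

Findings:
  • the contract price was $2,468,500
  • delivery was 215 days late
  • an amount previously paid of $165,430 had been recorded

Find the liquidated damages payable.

$98,740

Per-day damages: 215 × $10,760 = $2,313,400
Less amount previously paid: $2,313,400 − $165,430 = $2,147,970
Cap: 4% of $2,468,500 = $98,740
Cap at $98,740: $2,147,970 exceeds the cap → $98,740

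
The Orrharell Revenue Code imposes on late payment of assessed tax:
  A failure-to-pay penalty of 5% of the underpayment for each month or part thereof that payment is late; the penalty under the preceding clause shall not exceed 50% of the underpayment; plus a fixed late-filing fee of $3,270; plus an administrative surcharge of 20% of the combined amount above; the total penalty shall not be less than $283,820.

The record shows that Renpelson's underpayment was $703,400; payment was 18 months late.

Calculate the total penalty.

$425,964

Accrued rate: 5% × 18 = 90%, capped at 50% → 50%
Failure-to-pay penalty: 50% of $703,400 = $351,700
Penalty before surcharge: $351,700 + $3,270 = $354,970
Administrative surcharge: 20% of $354,970 = $70,994
Total penalty: $354,970 + $70,994 = $425,964
Minimum $283,820: $425,964 meets the minimum, no increase.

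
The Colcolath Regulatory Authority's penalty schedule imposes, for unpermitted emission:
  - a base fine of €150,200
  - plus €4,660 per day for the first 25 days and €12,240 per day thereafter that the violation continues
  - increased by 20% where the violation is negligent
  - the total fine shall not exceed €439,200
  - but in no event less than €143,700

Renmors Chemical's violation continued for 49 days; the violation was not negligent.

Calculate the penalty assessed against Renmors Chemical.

First 25 days: 25 × €4,660 = €116,500
Remaining days: (49 − 25) × €12,240 = €293,760
Per-day component: €116,500 + €293,760 = €410,260
Base plus per-day: €150,200 + €410,260 = €560,460
The violation was not negligent: no 20% increase.
Cap at €439,200: €560,460 exceeds the cap → €439,200
Minimum €143,700: €439,200 meets the minimum, no increase.

€439,200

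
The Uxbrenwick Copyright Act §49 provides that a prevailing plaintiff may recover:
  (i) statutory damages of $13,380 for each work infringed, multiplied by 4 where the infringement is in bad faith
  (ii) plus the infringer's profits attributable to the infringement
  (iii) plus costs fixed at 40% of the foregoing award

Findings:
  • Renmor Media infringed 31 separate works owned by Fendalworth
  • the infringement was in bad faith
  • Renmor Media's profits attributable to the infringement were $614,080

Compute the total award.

Statutory damages: 31 × $13,380 = $414,780
Multiplied by 4: 4 × $414,780 = $1,659,120
Combined award: $1,659,120 + $614,080 = $2,273,200
Costs: 40% of $2,273,200 = $909,280
Award plus costs: $2,273,200 + $909,280 = $3,182,480

$3,182,480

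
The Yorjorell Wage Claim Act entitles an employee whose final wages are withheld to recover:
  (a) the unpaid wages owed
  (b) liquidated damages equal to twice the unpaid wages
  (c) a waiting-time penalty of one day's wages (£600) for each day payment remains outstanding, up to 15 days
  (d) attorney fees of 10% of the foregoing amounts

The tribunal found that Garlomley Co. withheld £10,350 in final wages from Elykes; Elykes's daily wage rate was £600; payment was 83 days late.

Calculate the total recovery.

Total award: £44,055

Doubled: 2 × £10,350 = £20,700
Penalty days: min(83, 15) = 15
Waiting-time penalty: 15 × £600 = £9,000
Subtotal: £10,350 + £20,700 + £9,000 = £40,050
Attorney fees: 10% of £40,050 = £4,005
Total award: £40,050 + £4,005 = £44,055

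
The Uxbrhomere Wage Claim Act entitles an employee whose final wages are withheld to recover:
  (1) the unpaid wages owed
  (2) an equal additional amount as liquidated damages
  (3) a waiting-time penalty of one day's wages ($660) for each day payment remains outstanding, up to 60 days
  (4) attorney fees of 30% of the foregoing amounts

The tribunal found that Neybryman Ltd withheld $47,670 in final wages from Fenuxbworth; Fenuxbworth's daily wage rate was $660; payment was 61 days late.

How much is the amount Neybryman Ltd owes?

$175,422

Liquidated damages (equal amount): $47,670
Penalty days: min(61, 60) = 60
Waiting-time penalty: 60 × $660 = $39,600
Subtotal: $47,670 + $47,670 + $39,600 = $134,940
Attorney fees: 30% of $134,940 = $40,482
Total award: $134,940 + $40,482 = $175,422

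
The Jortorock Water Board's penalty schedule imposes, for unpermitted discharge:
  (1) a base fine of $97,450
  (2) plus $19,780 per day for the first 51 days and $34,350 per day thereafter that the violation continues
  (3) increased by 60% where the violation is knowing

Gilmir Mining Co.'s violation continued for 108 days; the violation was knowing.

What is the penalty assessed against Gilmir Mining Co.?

$4,902,688

First 51 days: 51 × $19,780 = $1,008,780
Remaining days: (108 − 51) × $34,350 = $1,957,950
Per-day component: $1,008,780 + $1,957,950 = $2,966,730
Base plus per-day: $97,450 + $2,966,730 = $3,064,180
Enhancement: 60% of $3,064,180 = $1,838,508
Enhanced fine: $3,064,180 + $1,838,508 = $4,902,688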